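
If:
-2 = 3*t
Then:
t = -2/3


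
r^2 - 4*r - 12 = (r - 6)*(r + 2)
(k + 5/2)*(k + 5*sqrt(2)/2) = k^2 + 5*k/2 + 5*sqrt(2)*k/2 + 25*sqrt(2)/4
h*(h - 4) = h^2 - 4*h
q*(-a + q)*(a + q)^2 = -a^3*q - a^2*q^2 + a*q^3 + q^4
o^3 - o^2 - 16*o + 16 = (o - 4)*(o - 1)*(o + 4)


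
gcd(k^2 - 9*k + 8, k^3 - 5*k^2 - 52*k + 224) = k - 8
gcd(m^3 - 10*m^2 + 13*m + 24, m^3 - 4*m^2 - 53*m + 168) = m^2 - 11*m + 24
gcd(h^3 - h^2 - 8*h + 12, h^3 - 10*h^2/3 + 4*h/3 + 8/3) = h^2 - 4*h + 4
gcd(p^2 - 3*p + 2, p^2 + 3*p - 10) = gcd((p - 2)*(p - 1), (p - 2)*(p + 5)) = p - 2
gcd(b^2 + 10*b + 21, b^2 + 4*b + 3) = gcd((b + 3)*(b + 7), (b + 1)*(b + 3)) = b + 3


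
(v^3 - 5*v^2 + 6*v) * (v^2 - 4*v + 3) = v^5 - 9*v^4 + 29*v^3 - 39*v^2 + 18*v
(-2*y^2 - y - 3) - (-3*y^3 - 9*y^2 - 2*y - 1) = 3*y^3 + 7*y^2 + y - 2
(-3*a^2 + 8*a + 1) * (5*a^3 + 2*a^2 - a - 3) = -15*a^5 + 34*a^4 + 24*a^3 + 3*a^2 - 25*a - 3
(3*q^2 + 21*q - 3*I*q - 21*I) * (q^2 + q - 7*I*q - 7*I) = 3*q^4 + 24*q^3 - 24*I*q^3 - 192*I*q^2 - 168*q - 168*I*q - 147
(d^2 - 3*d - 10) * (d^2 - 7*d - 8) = d^4 - 10*d^3 + 3*d^2 + 94*d + 80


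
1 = 1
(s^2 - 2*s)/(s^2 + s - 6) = s/(s + 3)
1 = 1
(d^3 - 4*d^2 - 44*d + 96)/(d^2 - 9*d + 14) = (d^2 - 2*d - 48)/(d - 7)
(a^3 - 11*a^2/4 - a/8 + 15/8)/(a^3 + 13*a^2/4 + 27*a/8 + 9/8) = (2*a^2 - 7*a + 5)/(2*a^2 + 5*a + 3)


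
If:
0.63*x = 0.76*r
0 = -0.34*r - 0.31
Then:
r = -0.91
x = -1.10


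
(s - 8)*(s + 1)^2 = s^3 - 6*s^2 - 15*s - 8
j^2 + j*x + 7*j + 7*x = (j + 7)*(j + x)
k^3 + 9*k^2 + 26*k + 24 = (k + 2)*(k + 3)*(k + 4)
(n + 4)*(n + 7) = n^2 + 11*n + 28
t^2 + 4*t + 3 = (t + 1)*(t + 3)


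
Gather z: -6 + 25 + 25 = 44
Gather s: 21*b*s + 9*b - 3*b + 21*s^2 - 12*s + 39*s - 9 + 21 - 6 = 6*b + 21*s^2 + s*(21*b + 27) + 6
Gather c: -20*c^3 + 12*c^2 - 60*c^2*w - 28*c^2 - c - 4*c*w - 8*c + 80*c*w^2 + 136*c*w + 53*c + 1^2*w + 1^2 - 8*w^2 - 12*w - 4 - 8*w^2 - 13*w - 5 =-20*c^3 + c^2*(-60*w - 16) + c*(80*w^2 + 132*w + 44) - 16*w^2 - 24*w - 8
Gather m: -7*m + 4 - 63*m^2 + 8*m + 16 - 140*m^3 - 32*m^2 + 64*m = -140*m^3 - 95*m^2 + 65*m + 20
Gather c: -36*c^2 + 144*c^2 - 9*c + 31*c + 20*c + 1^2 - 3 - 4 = 108*c^2 + 42*c - 6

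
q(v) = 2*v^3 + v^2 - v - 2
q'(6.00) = 227.00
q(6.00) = 460.00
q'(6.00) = 227.00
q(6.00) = 460.00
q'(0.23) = -0.22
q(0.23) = -2.15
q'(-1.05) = 3.52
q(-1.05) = -2.16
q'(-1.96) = 18.13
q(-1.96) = -11.26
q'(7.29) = 332.44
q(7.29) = 818.70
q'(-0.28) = -1.09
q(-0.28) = -1.69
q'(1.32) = 12.09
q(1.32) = 3.02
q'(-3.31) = 58.12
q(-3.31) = -60.26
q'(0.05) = -0.88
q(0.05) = -2.05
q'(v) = 6*v^2 + 2*v - 1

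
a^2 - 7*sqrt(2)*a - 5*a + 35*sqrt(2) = (a - 5)*(a - 7*sqrt(2))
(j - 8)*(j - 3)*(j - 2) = j^3 - 13*j^2 + 46*j - 48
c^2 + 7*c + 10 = (c + 2)*(c + 5)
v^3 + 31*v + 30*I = (v - 6*I)*(v + I)*(v + 5*I)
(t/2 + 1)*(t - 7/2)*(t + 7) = t^3/2 + 11*t^2/4 - 35*t/4 - 49/2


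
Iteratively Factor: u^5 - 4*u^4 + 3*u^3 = (u - 1)*(u^4 - 3*u^3) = u*(u - 1)*(u^3 - 3*u^2) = u^2*(u - 1)*(u^2 - 3*u) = u^2*(u - 3)*(u - 1)*(u)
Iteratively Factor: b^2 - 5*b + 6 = (b - 3)*(b - 2)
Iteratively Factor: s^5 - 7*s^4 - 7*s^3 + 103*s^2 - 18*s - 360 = (s - 5)*(s^4 - 2*s^3 - 17*s^2 + 18*s + 72) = (s - 5)*(s - 4)*(s^3 + 2*s^2 - 9*s - 18) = (s - 5)*(s - 4)*(s + 3)*(s^2 - s - 6) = (s - 5)*(s - 4)*(s - 3)*(s + 3)*(s + 2)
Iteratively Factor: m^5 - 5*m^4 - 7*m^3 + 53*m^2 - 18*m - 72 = (m + 3)*(m^4 - 8*m^3 + 17*m^2 + 2*m - 24) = (m - 4)*(m + 3)*(m^3 - 4*m^2 + m + 6) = (m - 4)*(m + 1)*(m + 3)*(m^2 - 5*m + 6) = (m - 4)*(m - 2)*(m + 1)*(m + 3)*(m - 3)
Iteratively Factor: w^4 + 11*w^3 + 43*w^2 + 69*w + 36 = (w + 4)*(w^3 + 7*w^2 + 15*w + 9) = (w + 3)*(w + 4)*(w^2 + 4*w + 3) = (w + 3)^2*(w + 4)*(w + 1)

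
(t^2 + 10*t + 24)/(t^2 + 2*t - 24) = (t + 4)/(t - 4)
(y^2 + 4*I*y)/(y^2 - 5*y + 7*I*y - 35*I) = y*(y + 4*I)/(y^2 + y*(-5 + 7*I) - 35*I)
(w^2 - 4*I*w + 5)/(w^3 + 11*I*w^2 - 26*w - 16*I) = (w - 5*I)/(w^2 + 10*I*w - 16)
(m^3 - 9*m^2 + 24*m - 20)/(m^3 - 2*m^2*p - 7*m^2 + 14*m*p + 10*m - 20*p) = (2 - m)/(-m + 2*p)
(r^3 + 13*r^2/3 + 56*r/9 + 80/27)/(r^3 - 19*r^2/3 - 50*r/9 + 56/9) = (9*r^2 + 27*r + 20)/(3*(3*r^2 - 23*r + 14))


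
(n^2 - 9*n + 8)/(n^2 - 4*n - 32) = (n - 1)/(n + 4)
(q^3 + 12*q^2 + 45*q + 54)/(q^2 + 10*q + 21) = (q^2 + 9*q + 18)/(q + 7)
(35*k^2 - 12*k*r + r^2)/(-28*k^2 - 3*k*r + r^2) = (-5*k + r)/(4*k + r)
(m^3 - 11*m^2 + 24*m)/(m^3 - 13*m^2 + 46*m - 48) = m/(m - 2)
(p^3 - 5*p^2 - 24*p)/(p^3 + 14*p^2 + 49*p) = (p^2 - 5*p - 24)/(p^2 + 14*p + 49)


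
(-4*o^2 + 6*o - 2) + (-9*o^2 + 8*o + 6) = -13*o^2 + 14*o + 4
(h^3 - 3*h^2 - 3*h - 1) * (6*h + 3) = 6*h^4 - 15*h^3 - 27*h^2 - 15*h - 3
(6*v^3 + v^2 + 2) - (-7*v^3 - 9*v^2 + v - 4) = 13*v^3 + 10*v^2 - v + 6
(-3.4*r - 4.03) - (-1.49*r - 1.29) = -1.91*r - 2.74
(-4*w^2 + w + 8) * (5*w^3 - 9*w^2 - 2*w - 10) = -20*w^5 + 41*w^4 + 39*w^3 - 34*w^2 - 26*w - 80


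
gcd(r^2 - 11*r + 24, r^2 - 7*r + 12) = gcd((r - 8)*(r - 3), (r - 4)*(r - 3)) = r - 3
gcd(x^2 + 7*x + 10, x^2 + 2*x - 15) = x + 5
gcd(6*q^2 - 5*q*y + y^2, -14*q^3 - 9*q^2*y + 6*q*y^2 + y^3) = -2*q + y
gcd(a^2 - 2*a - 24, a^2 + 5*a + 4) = a + 4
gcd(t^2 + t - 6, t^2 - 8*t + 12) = t - 2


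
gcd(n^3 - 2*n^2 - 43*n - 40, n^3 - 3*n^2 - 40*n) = n^2 - 3*n - 40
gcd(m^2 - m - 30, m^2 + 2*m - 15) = m + 5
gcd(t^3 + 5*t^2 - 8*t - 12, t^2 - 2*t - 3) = t + 1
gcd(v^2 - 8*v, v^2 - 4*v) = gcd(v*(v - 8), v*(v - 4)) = v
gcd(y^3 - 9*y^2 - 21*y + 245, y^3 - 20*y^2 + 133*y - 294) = y^2 - 14*y + 49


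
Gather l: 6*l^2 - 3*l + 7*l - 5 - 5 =6*l^2 + 4*l - 10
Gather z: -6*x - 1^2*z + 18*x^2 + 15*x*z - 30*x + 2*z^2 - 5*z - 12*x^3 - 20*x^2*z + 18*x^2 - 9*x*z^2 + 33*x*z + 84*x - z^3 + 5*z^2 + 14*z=-12*x^3 + 36*x^2 + 48*x - z^3 + z^2*(7 - 9*x) + z*(-20*x^2 + 48*x + 8)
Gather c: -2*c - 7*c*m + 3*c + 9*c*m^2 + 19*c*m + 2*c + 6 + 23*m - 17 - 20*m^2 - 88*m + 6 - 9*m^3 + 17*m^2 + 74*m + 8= c*(9*m^2 + 12*m + 3) - 9*m^3 - 3*m^2 + 9*m + 3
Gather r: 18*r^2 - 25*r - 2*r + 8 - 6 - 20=18*r^2 - 27*r - 18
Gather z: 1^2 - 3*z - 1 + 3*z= 0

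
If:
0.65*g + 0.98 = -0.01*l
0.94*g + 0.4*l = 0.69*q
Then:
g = -0.0275339185953711*q - 1.56424581005587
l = 1.78970470869912*q + 3.67597765363128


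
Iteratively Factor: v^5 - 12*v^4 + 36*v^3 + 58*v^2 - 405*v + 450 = (v - 3)*(v^4 - 9*v^3 + 9*v^2 + 85*v - 150) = (v - 3)*(v + 3)*(v^3 - 12*v^2 + 45*v - 50) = (v - 3)*(v - 2)*(v + 3)*(v^2 - 10*v + 25) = (v - 5)*(v - 3)*(v - 2)*(v + 3)*(v - 5)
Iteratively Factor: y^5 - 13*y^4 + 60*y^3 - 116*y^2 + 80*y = (y - 4)*(y^4 - 9*y^3 + 24*y^2 - 20*y) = (y - 4)*(y - 2)*(y^3 - 7*y^2 + 10*y) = y*(y - 4)*(y - 2)*(y^2 - 7*y + 10) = y*(y - 4)*(y - 2)^2*(y - 5)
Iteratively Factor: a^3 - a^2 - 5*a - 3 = (a + 1)*(a^2 - 2*a - 3) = (a + 1)^2*(a - 3)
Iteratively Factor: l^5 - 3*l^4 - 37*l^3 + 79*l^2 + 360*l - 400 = (l - 1)*(l^4 - 2*l^3 - 39*l^2 + 40*l + 400) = (l - 5)*(l - 1)*(l^3 + 3*l^2 - 24*l - 80) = (l - 5)*(l - 1)*(l + 4)*(l^2 - l - 20) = (l - 5)*(l - 1)*(l + 4)^2*(l - 5)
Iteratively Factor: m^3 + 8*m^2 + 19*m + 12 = (m + 3)*(m^2 + 5*m + 4) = (m + 1)*(m + 3)*(m + 4)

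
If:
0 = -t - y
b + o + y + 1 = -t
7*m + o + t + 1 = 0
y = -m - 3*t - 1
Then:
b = 13*y - 7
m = 2*y - 1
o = 6 - 13*y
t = -y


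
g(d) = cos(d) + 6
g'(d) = -sin(d)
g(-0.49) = 6.88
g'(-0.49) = 0.47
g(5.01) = 6.29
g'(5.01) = 0.96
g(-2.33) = 5.31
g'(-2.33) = 0.73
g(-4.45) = 5.74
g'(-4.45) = -0.97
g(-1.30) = 6.27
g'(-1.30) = 0.96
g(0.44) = 6.90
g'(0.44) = -0.43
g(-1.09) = 6.46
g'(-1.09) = 0.89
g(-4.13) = 5.45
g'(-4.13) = -0.84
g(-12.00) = 6.84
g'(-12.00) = -0.54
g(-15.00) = 5.24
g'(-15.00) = 0.65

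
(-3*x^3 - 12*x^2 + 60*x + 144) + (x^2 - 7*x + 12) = -3*x^3 - 11*x^2 + 53*x + 156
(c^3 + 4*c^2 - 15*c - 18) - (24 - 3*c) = c^3 + 4*c^2 - 12*c - 42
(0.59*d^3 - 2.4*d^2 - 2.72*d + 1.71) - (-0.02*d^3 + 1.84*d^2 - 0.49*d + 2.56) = 0.61*d^3 - 4.24*d^2 - 2.23*d - 0.85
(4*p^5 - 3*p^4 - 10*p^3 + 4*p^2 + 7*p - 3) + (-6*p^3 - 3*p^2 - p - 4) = 4*p^5 - 3*p^4 - 16*p^3 + p^2 + 6*p - 7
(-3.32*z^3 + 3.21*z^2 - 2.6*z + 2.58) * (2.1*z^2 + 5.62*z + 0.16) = -6.972*z^5 - 11.9174*z^4 + 12.049*z^3 - 8.6804*z^2 + 14.0836*z + 0.4128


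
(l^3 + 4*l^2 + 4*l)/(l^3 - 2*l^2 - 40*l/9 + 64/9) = 9*l*(l + 2)/(9*l^2 - 36*l + 32)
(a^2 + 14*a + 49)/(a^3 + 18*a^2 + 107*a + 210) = (a + 7)/(a^2 + 11*a + 30)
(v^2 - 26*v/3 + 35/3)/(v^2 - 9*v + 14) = (v - 5/3)/(v - 2)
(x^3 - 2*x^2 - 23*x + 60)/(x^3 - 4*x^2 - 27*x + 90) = (x - 4)/(x - 6)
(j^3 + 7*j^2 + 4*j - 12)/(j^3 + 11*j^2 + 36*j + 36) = (j - 1)/(j + 3)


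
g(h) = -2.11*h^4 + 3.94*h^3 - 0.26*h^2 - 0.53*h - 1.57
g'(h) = -8.44*h^3 + 11.82*h^2 - 0.52*h - 0.53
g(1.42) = -0.14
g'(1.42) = -1.60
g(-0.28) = -1.54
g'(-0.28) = 0.73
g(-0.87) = -5.11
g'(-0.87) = 14.43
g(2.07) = -7.57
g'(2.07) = -25.82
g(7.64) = -5452.57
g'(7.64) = -3078.34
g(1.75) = -1.97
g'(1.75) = -10.47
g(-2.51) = -147.93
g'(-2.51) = 208.71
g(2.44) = -21.97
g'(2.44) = -54.03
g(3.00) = -70.03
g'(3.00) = -123.59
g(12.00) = -36990.01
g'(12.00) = -12889.01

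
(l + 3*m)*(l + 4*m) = l^2 + 7*l*m + 12*m^2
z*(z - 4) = z^2 - 4*z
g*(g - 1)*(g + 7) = g^3 + 6*g^2 - 7*g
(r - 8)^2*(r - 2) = r^3 - 18*r^2 + 96*r - 128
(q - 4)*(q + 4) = q^2 - 16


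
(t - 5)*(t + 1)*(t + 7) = t^3 + 3*t^2 - 33*t - 35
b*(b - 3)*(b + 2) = b^3 - b^2 - 6*b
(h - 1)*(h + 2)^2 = h^3 + 3*h^2 - 4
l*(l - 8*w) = l^2 - 8*l*w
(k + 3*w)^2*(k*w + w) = k^3*w + 6*k^2*w^2 + k^2*w + 9*k*w^3 + 6*k*w^2 + 9*w^3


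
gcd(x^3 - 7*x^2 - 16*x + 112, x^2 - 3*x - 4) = x - 4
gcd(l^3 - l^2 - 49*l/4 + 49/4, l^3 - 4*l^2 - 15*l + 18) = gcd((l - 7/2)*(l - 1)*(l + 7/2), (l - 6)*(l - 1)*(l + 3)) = l - 1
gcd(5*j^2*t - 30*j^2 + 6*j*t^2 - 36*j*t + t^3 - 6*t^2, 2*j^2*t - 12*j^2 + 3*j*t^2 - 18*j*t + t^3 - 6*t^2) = j*t - 6*j + t^2 - 6*t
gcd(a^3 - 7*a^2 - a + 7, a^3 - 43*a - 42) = a^2 - 6*a - 7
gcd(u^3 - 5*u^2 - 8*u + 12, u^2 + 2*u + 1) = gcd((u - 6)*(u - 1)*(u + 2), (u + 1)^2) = 1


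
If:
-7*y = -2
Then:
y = 2/7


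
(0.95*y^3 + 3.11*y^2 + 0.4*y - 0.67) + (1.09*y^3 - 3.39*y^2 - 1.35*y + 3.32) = 2.04*y^3 - 0.28*y^2 - 0.95*y + 2.65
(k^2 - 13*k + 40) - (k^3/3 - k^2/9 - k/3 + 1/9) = -k^3/3 + 10*k^2/9 - 38*k/3 + 359/9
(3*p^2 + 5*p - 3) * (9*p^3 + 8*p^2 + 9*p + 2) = 27*p^5 + 69*p^4 + 40*p^3 + 27*p^2 - 17*p - 6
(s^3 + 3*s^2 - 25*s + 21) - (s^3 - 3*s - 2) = 3*s^2 - 22*s + 23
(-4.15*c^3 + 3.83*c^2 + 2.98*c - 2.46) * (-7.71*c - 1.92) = 31.9965*c^4 - 21.5613*c^3 - 30.3294*c^2 + 13.245*c + 4.7232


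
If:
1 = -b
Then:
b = -1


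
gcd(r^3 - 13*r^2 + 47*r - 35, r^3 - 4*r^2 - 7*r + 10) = r^2 - 6*r + 5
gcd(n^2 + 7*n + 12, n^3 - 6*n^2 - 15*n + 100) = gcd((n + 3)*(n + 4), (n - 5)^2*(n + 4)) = n + 4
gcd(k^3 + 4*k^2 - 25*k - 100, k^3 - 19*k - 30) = k - 5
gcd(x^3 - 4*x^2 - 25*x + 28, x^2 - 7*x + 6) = x - 1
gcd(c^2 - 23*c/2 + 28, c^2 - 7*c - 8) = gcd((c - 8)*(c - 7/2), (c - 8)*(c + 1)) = c - 8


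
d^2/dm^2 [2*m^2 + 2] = 4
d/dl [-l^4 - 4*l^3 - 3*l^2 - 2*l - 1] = -4*l^3 - 12*l^2 - 6*l - 2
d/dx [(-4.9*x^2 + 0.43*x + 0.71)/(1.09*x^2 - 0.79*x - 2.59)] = (3.4023*x^2 + 23.8342*x - 0.5528)/(1.1881*x^4 - 1.7222*x^3 - 5.0221*x^2 + 4.0922*x + 6.7081)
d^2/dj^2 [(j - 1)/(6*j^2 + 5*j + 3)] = 2*((1 - 18*j)*(6*j^2 + 5*j + 3) + (j - 1)*(12*j + 5)^2)/(6*j^2 + 5*j + 3)^3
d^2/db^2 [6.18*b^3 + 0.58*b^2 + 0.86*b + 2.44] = 37.08*b + 1.16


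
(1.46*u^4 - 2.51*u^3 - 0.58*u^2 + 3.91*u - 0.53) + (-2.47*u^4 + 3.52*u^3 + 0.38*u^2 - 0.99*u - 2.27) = -1.01*u^4 + 1.01*u^3 - 0.2*u^2 + 2.92*u - 2.8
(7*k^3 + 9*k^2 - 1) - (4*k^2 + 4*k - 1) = 7*k^3 + 5*k^2 - 4*k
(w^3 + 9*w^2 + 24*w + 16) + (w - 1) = w^3 + 9*w^2 + 25*w + 15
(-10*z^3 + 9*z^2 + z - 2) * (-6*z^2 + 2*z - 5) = 60*z^5 - 74*z^4 + 62*z^3 - 31*z^2 - 9*z + 10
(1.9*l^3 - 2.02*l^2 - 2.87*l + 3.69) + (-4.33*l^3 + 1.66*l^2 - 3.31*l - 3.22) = -2.43*l^3 - 0.36*l^2 - 6.18*l + 0.47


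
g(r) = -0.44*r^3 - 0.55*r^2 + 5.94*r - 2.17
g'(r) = -1.32*r^2 - 1.1*r + 5.94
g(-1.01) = -8.28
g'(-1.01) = 5.70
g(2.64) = 1.58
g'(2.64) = -6.16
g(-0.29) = -3.93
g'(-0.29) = 6.15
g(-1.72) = -11.78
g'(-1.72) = 3.93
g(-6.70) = 65.68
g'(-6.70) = -45.94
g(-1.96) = -12.61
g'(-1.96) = 3.03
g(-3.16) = -12.55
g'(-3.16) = -3.76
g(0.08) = -1.70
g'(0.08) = 5.84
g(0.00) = -2.17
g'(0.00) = 5.94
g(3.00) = -1.18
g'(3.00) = -9.24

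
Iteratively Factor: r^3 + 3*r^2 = (r + 3)*(r^2) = r*(r + 3)*(r)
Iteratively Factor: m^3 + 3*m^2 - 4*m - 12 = (m + 2)*(m^2 + m - 6) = (m + 2)*(m + 3)*(m - 2)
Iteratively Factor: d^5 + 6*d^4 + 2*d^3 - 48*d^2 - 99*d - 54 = (d + 3)*(d^4 + 3*d^3 - 7*d^2 - 27*d - 18) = (d + 2)*(d + 3)*(d^3 + d^2 - 9*d - 9) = (d + 2)*(d + 3)^2*(d^2 - 2*d - 3) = (d + 1)*(d + 2)*(d + 3)^2*(d - 3)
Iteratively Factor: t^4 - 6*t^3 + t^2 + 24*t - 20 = (t - 5)*(t^3 - t^2 - 4*t + 4) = (t - 5)*(t - 2)*(t^2 + t - 2) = (t - 5)*(t - 2)*(t - 1)*(t + 2)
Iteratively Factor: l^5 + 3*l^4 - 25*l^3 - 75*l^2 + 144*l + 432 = (l + 3)*(l^4 - 25*l^2 + 144) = (l - 3)*(l + 3)*(l^3 + 3*l^2 - 16*l - 48) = (l - 3)*(l + 3)^2*(l^2 - 16) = (l - 3)*(l + 3)^2*(l + 4)*(l - 4)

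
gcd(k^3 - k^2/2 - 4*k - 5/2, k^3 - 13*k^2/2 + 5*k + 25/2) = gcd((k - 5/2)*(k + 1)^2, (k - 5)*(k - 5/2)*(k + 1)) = k^2 - 3*k/2 - 5/2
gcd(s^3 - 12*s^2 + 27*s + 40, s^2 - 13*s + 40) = s^2 - 13*s + 40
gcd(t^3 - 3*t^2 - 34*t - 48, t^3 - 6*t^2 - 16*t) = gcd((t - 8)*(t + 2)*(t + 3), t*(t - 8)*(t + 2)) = t^2 - 6*t - 16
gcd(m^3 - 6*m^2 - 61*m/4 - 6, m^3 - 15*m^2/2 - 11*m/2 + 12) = m^2 - 13*m/2 - 12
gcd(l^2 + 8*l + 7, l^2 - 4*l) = 1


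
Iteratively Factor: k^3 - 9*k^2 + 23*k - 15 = (k - 1)*(k^2 - 8*k + 15) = (k - 3)*(k - 1)*(k - 5)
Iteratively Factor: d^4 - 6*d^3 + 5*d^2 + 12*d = (d)*(d^3 - 6*d^2 + 5*d + 12) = d*(d - 3)*(d^2 - 3*d - 4) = d*(d - 3)*(d + 1)*(d - 4)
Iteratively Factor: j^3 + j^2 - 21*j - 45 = (j - 5)*(j^2 + 6*j + 9) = (j - 5)*(j + 3)*(j + 3)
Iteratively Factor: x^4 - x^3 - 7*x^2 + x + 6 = (x - 3)*(x^3 + 2*x^2 - x - 2) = (x - 3)*(x - 1)*(x^2 + 3*x + 2) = (x - 3)*(x - 1)*(x + 1)*(x + 2)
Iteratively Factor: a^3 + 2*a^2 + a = (a + 1)*(a^2 + a) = a*(a + 1)*(a + 1)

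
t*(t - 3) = t^2 - 3*t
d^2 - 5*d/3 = d*(d - 5/3)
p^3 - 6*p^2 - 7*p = p*(p - 7)*(p + 1)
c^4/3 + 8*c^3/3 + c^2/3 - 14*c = c*(c/3 + 1)*(c - 2)*(c + 7)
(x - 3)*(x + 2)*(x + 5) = x^3 + 4*x^2 - 11*x - 30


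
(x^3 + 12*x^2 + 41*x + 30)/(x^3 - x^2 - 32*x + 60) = (x^2 + 6*x + 5)/(x^2 - 7*x + 10)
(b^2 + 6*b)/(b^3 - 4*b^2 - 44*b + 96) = b/(b^2 - 10*b + 16)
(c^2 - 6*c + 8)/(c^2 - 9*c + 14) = (c - 4)/(c - 7)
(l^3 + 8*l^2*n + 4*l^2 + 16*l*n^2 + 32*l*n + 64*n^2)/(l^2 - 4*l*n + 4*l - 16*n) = (l^2 + 8*l*n + 16*n^2)/(l - 4*n)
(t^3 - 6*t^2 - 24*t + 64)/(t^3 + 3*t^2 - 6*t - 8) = (t - 8)/(t + 1)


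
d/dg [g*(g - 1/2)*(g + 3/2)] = 3*g^2 + 2*g - 3/4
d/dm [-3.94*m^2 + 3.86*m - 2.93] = 3.86 - 7.88*m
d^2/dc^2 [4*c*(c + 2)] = 8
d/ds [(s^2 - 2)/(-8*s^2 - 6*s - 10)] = (-3*s^2 - 26*s - 6)/(2*(16*s^4 + 24*s^3 + 49*s^2 + 30*s + 25))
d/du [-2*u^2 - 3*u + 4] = -4*u - 3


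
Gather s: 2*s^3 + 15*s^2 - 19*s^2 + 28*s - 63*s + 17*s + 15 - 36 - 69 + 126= 2*s^3 - 4*s^2 - 18*s + 36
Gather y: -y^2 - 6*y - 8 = -y^2 - 6*y - 8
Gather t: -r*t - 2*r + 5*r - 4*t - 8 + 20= 3*r + t*(-r - 4) + 12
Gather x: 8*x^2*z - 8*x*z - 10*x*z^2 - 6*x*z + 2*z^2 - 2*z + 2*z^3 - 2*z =8*x^2*z + x*(-10*z^2 - 14*z) + 2*z^3 + 2*z^2 - 4*z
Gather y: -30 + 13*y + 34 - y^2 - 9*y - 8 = -y^2 + 4*y - 4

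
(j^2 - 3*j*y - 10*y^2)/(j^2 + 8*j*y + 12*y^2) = (j - 5*y)/(j + 6*y)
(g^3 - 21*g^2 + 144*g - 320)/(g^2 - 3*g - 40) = (g^2 - 13*g + 40)/(g + 5)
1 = 1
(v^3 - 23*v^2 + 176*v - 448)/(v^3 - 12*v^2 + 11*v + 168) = (v - 8)/(v + 3)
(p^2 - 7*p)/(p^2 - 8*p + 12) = p*(p - 7)/(p^2 - 8*p + 12)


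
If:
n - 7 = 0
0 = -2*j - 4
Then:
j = -2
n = 7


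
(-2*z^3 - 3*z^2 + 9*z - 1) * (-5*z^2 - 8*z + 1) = 10*z^5 + 31*z^4 - 23*z^3 - 70*z^2 + 17*z - 1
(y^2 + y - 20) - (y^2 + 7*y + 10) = -6*y - 30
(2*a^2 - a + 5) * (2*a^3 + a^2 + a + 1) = 4*a^5 + 11*a^3 + 6*a^2 + 4*a + 5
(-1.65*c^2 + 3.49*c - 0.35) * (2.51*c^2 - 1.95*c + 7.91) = -4.1415*c^4 + 11.9774*c^3 - 20.7355*c^2 + 28.2884*c - 2.7685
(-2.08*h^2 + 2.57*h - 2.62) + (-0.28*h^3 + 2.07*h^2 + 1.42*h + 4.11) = -0.28*h^3 - 0.0100000000000002*h^2 + 3.99*h + 1.49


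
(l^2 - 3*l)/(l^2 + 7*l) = (l - 3)/(l + 7)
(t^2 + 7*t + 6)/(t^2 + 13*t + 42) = (t + 1)/(t + 7)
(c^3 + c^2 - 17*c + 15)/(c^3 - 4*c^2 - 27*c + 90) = (c - 1)/(c - 6)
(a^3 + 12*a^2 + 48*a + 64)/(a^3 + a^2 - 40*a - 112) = (a + 4)/(a - 7)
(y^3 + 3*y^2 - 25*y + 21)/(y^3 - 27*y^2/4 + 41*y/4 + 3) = 4*(y^2 + 6*y - 7)/(4*y^2 - 15*y - 4)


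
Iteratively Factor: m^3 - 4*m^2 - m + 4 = (m + 1)*(m^2 - 5*m + 4) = (m - 1)*(m + 1)*(m - 4)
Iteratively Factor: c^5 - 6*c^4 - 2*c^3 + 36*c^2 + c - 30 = (c + 1)*(c^4 - 7*c^3 + 5*c^2 + 31*c - 30) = (c - 1)*(c + 1)*(c^3 - 6*c^2 - c + 30) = (c - 1)*(c + 1)*(c + 2)*(c^2 - 8*c + 15) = (c - 3)*(c - 1)*(c + 1)*(c + 2)*(c - 5)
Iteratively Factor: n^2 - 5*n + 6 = (n - 3)*(n - 2)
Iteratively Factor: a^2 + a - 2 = (a + 2)*(a - 1)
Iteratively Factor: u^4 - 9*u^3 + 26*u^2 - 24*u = (u - 3)*(u^3 - 6*u^2 + 8*u) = (u - 4)*(u - 3)*(u^2 - 2*u) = (u - 4)*(u - 3)*(u - 2)*(u)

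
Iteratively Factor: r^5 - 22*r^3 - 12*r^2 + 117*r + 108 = (r + 3)*(r^4 - 3*r^3 - 13*r^2 + 27*r + 36) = (r + 3)^2*(r^3 - 6*r^2 + 5*r + 12) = (r - 4)*(r + 3)^2*(r^2 - 2*r - 3) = (r - 4)*(r + 1)*(r + 3)^2*(r - 3)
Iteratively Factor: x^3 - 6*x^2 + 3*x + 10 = (x - 5)*(x^2 - x - 2) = (x - 5)*(x - 2)*(x + 1)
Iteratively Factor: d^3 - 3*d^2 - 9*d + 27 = (d - 3)*(d^2 - 9) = (d - 3)*(d + 3)*(d - 3)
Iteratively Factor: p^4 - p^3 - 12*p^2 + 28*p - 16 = (p - 1)*(p^3 - 12*p + 16) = (p - 2)*(p - 1)*(p^2 + 2*p - 8) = (p - 2)*(p - 1)*(p + 4)*(p - 2)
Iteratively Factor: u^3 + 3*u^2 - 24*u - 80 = (u - 5)*(u^2 + 8*u + 16) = (u - 5)*(u + 4)*(u + 4)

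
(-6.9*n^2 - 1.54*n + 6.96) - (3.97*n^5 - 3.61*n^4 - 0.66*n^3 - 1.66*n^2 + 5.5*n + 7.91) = -3.97*n^5 + 3.61*n^4 + 0.66*n^3 - 5.24*n^2 - 7.04*n - 0.95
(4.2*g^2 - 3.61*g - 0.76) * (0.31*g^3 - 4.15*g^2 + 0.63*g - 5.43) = 1.302*g^5 - 18.5491*g^4 + 17.3919*g^3 - 21.9263*g^2 + 19.1235*g + 4.1268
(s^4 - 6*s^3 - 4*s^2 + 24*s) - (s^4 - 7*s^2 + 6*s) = -6*s^3 + 3*s^2 + 18*s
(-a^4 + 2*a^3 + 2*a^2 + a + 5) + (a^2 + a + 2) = -a^4 + 2*a^3 + 3*a^2 + 2*a + 7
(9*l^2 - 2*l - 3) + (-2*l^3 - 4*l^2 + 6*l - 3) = -2*l^3 + 5*l^2 + 4*l - 6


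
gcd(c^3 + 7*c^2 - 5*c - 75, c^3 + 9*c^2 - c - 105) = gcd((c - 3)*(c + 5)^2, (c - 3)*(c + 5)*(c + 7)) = c^2 + 2*c - 15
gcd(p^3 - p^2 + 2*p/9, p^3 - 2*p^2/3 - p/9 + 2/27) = p^2 - p + 2/9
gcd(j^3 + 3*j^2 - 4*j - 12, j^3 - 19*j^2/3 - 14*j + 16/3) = j + 2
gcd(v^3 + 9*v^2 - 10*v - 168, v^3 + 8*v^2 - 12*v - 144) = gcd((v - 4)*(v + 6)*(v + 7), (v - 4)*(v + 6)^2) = v^2 + 2*v - 24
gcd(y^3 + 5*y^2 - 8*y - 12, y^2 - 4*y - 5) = y + 1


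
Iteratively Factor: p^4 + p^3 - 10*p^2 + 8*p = (p)*(p^3 + p^2 - 10*p + 8) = p*(p + 4)*(p^2 - 3*p + 2) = p*(p - 2)*(p + 4)*(p - 1)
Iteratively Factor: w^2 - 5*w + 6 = (w - 2)*(w - 3)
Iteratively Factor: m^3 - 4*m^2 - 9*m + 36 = (m + 3)*(m^2 - 7*m + 12) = (m - 3)*(m + 3)*(m - 4)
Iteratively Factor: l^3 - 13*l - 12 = (l + 1)*(l^2 - l - 12) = (l - 4)*(l + 1)*(l + 3)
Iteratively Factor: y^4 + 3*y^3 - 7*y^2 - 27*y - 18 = (y + 1)*(y^3 + 2*y^2 - 9*y - 18) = (y - 3)*(y + 1)*(y^2 + 5*y + 6) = (y - 3)*(y + 1)*(y + 3)*(y + 2)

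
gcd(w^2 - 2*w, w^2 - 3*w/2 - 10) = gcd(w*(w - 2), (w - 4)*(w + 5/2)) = 1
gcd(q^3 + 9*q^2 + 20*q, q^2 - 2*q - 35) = q + 5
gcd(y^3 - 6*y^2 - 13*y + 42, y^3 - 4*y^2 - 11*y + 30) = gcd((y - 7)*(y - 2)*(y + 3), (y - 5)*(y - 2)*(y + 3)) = y^2 + y - 6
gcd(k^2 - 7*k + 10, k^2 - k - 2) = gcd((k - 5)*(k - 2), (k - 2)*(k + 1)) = k - 2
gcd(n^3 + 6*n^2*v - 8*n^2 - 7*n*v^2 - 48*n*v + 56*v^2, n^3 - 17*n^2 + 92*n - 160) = n - 8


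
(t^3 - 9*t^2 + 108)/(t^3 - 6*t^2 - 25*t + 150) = (t^2 - 3*t - 18)/(t^2 - 25)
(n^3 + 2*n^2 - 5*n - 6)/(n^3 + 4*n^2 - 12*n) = (n^2 + 4*n + 3)/(n*(n + 6))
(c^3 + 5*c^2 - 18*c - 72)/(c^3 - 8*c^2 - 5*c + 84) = (c + 6)/(c - 7)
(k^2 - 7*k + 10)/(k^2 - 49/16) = 16*(k^2 - 7*k + 10)/(16*k^2 - 49)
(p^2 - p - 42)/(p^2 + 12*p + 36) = (p - 7)/(p + 6)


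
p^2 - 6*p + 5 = (p - 5)*(p - 1)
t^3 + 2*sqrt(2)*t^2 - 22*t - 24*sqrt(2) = (t - 3*sqrt(2))*(t + sqrt(2))*(t + 4*sqrt(2))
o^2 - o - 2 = (o - 2)*(o + 1)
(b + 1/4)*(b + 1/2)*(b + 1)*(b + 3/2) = b^4 + 13*b^3/4 + 7*b^2/2 + 23*b/16 + 3/16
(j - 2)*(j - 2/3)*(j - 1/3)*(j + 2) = j^4 - j^3 - 34*j^2/9 + 4*j - 8/9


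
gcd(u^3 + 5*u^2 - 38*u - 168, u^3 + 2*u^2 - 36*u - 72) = u - 6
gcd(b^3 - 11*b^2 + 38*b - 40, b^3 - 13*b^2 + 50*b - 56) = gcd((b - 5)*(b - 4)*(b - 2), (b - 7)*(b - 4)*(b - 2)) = b^2 - 6*b + 8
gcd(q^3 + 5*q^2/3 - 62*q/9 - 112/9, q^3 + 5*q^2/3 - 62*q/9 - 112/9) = q^3 + 5*q^2/3 - 62*q/9 - 112/9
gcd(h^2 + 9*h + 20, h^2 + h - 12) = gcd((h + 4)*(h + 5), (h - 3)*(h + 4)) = h + 4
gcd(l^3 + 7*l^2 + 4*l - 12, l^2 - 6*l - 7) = 1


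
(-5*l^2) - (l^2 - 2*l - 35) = -6*l^2 + 2*l + 35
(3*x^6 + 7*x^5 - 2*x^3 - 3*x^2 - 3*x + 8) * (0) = 0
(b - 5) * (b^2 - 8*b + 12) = b^3 - 13*b^2 + 52*b - 60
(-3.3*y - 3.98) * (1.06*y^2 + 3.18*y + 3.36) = -3.498*y^3 - 14.7128*y^2 - 23.7444*y - 13.3728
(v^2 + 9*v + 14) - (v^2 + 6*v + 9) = 3*v + 5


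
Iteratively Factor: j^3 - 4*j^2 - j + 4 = (j - 4)*(j^2 - 1) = (j - 4)*(j - 1)*(j + 1)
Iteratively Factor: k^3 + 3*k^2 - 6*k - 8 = (k - 2)*(k^2 + 5*k + 4) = (k - 2)*(k + 4)*(k + 1)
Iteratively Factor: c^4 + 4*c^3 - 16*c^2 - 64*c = (c + 4)*(c^3 - 16*c) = (c + 4)^2*(c^2 - 4*c) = (c - 4)*(c + 4)^2*(c)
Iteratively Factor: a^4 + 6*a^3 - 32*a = (a - 2)*(a^3 + 8*a^2 + 16*a) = a*(a - 2)*(a^2 + 8*a + 16) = a*(a - 2)*(a + 4)*(a + 4)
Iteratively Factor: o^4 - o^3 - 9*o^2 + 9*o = (o - 3)*(o^3 + 2*o^2 - 3*o) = (o - 3)*(o - 1)*(o^2 + 3*o) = (o - 3)*(o - 1)*(o + 3)*(o)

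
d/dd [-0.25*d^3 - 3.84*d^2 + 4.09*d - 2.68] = -0.75*d^2 - 7.68*d + 4.09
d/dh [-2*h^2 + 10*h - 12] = 10 - 4*h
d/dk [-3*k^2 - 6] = -6*k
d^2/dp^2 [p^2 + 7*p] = 2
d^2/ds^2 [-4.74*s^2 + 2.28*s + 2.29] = -9.48000000000000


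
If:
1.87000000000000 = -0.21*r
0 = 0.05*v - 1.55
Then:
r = -8.90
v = 31.00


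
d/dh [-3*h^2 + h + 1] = 1 - 6*h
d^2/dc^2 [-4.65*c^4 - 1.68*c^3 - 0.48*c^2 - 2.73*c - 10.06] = -55.8*c^2 - 10.08*c - 0.96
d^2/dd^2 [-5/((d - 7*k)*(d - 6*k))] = 10*(-(d - 7*k)^2 - (d - 7*k)*(d - 6*k) - (d - 6*k)^2)/((d - 7*k)^3*(d - 6*k)^3)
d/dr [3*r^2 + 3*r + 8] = 6*r + 3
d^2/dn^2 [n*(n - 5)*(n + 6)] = 6*n + 2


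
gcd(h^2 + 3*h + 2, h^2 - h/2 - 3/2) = h + 1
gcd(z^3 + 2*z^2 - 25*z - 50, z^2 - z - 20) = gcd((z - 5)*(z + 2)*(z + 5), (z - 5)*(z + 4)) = z - 5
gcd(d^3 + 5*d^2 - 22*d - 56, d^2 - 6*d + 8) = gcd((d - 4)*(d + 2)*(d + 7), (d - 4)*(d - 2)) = d - 4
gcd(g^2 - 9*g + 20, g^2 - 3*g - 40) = 1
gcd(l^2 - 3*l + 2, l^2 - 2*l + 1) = l - 1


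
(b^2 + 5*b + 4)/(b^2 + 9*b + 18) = (b^2 + 5*b + 4)/(b^2 + 9*b + 18)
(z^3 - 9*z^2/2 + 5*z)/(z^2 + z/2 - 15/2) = z*(z - 2)/(z + 3)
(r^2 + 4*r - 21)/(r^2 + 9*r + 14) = (r - 3)/(r + 2)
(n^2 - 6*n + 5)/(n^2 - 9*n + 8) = (n - 5)/(n - 8)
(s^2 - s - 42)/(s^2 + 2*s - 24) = (s - 7)/(s - 4)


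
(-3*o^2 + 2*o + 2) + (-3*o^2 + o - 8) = -6*o^2 + 3*o - 6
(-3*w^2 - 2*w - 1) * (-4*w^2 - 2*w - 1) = 12*w^4 + 14*w^3 + 11*w^2 + 4*w + 1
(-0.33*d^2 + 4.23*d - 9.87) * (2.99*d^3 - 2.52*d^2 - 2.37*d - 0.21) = -0.9867*d^5 + 13.4793*d^4 - 39.3888*d^3 + 14.9166*d^2 + 22.5036*d + 2.0727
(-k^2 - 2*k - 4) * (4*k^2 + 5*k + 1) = -4*k^4 - 13*k^3 - 27*k^2 - 22*k - 4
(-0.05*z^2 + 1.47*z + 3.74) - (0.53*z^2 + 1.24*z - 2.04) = -0.58*z^2 + 0.23*z + 5.78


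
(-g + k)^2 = g^2 - 2*g*k + k^2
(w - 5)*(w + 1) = w^2 - 4*w - 5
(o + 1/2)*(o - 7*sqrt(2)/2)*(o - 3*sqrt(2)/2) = o^3 - 5*sqrt(2)*o^2 + o^2/2 - 5*sqrt(2)*o/2 + 21*o/2 + 21/4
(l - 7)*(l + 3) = l^2 - 4*l - 21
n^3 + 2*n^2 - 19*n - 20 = (n - 4)*(n + 1)*(n + 5)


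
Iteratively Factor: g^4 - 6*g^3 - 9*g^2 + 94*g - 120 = (g - 2)*(g^3 - 4*g^2 - 17*g + 60) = (g - 3)*(g - 2)*(g^2 - g - 20) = (g - 5)*(g - 3)*(g - 2)*(g + 4)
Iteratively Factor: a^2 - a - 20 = (a - 5)*(a + 4)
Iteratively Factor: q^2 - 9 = (q + 3)*(q - 3)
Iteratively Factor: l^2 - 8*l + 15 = (l - 3)*(l - 5)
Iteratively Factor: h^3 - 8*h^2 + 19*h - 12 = (h - 1)*(h^2 - 7*h + 12) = (h - 3)*(h - 1)*(h - 4)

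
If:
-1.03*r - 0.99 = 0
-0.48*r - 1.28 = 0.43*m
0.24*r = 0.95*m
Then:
No Solution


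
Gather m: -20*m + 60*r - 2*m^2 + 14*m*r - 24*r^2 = -2*m^2 + m*(14*r - 20) - 24*r^2 + 60*r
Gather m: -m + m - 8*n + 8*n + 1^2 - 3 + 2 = 0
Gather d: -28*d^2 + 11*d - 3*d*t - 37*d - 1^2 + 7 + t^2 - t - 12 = -28*d^2 + d*(-3*t - 26) + t^2 - t - 6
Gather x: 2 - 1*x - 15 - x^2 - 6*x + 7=-x^2 - 7*x - 6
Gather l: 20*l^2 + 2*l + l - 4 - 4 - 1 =20*l^2 + 3*l - 9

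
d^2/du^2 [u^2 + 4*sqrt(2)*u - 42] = 2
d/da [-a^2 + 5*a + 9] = 5 - 2*a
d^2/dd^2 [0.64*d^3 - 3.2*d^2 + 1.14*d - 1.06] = 3.84*d - 6.4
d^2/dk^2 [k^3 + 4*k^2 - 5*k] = 6*k + 8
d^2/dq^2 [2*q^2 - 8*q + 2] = 4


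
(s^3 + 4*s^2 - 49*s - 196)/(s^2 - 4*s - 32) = (s^2 - 49)/(s - 8)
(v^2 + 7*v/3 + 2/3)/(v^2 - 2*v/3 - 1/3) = (v + 2)/(v - 1)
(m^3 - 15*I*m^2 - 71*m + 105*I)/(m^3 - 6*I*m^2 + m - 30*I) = (m - 7*I)/(m + 2*I)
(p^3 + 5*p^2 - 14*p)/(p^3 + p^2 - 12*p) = (p^2 + 5*p - 14)/(p^2 + p - 12)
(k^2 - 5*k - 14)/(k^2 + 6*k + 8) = (k - 7)/(k + 4)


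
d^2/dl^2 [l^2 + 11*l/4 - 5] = 2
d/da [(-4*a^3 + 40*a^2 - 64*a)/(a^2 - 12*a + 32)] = 4*(-a^2 + 8*a - 8)/(a^2 - 8*a + 16)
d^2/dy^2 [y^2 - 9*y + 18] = 2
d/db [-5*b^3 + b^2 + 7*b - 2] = -15*b^2 + 2*b + 7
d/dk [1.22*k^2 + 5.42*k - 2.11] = 2.44*k + 5.42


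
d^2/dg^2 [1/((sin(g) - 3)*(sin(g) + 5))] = (-4*sin(g)^4 - 6*sin(g)^3 - 58*sin(g)^2 - 18*sin(g) + 38)/((sin(g) - 3)^3*(sin(g) + 5)^3)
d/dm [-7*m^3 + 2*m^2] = m*(4 - 21*m)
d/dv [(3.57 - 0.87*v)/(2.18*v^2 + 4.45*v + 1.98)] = (1.8966*v^2 - 15.5652*v - 17.6091)/(4.7524*v^4 + 19.402*v^3 + 28.4353*v^2 + 17.622*v + 3.9204)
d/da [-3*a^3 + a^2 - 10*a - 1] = -9*a^2 + 2*a - 10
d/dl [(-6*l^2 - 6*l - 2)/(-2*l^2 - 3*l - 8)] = 2*(3*l^2 + 44*l + 21)/(4*l^4 + 12*l^3 + 41*l^2 + 48*l + 64)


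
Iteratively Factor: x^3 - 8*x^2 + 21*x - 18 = (x - 3)*(x^2 - 5*x + 6) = (x - 3)^2*(x - 2)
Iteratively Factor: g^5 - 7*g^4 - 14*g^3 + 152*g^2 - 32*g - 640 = (g + 4)*(g^4 - 11*g^3 + 30*g^2 + 32*g - 160) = (g - 5)*(g + 4)*(g^3 - 6*g^2 + 32) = (g - 5)*(g - 4)*(g + 4)*(g^2 - 2*g - 8) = (g - 5)*(g - 4)*(g + 2)*(g + 4)*(g - 4)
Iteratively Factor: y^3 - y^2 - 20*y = (y + 4)*(y^2 - 5*y) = (y - 5)*(y + 4)*(y)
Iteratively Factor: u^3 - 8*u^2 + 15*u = (u - 3)*(u^2 - 5*u) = (u - 5)*(u - 3)*(u)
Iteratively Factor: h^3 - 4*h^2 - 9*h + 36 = (h - 4)*(h^2 - 9) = (h - 4)*(h + 3)*(h - 3)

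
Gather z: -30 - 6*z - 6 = -6*z - 36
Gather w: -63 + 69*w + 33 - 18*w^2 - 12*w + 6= -18*w^2 + 57*w - 24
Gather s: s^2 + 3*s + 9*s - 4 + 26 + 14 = s^2 + 12*s + 36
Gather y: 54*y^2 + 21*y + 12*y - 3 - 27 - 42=54*y^2 + 33*y - 72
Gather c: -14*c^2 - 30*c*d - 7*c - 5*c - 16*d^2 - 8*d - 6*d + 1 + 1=-14*c^2 + c*(-30*d - 12) - 16*d^2 - 14*d + 2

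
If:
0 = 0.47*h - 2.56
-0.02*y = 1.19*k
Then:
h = 5.45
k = -0.0168067226890756*y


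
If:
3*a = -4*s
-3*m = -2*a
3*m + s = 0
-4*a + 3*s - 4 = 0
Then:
No Solution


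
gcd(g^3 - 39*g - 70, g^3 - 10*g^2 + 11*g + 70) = g^2 - 5*g - 14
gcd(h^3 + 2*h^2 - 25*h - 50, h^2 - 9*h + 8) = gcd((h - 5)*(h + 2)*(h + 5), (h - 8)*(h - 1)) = 1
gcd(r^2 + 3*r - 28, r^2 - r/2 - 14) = r - 4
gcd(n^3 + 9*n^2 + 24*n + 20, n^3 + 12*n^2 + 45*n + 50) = n^2 + 7*n + 10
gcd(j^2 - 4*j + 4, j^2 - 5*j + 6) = j - 2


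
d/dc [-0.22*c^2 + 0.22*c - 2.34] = 0.22 - 0.44*c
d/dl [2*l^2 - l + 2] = 4*l - 1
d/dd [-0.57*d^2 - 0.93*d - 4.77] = -1.14*d - 0.93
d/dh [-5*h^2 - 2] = -10*h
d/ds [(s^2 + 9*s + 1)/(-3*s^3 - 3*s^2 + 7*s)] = (3*s^4 + 54*s^3 + 43*s^2 + 6*s - 7)/(s^2*(9*s^4 + 18*s^3 - 33*s^2 - 42*s + 49))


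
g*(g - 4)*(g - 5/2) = g^3 - 13*g^2/2 + 10*g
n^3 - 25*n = n*(n - 5)*(n + 5)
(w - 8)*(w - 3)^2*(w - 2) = w^4 - 16*w^3 + 85*w^2 - 186*w + 144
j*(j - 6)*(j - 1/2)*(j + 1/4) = j^4 - 25*j^3/4 + 11*j^2/8 + 3*j/4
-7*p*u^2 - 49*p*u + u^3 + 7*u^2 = u*(-7*p + u)*(u + 7)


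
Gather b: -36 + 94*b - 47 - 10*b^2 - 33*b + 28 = -10*b^2 + 61*b - 55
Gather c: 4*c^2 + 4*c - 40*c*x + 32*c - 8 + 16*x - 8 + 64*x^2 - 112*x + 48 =4*c^2 + c*(36 - 40*x) + 64*x^2 - 96*x + 32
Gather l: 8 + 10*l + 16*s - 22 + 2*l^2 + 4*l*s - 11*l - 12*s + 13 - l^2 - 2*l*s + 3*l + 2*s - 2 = l^2 + l*(2*s + 2) + 6*s - 3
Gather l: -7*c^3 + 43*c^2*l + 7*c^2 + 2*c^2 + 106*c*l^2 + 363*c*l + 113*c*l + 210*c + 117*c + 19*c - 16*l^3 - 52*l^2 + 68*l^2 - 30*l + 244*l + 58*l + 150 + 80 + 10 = -7*c^3 + 9*c^2 + 346*c - 16*l^3 + l^2*(106*c + 16) + l*(43*c^2 + 476*c + 272) + 240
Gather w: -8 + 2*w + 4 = 2*w - 4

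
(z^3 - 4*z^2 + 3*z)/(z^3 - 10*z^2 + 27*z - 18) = z/(z - 6)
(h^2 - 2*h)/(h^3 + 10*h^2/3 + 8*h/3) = 3*(h - 2)/(3*h^2 + 10*h + 8)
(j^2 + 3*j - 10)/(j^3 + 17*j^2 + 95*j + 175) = (j - 2)/(j^2 + 12*j + 35)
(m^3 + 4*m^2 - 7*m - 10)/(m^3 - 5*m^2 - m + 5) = (m^2 + 3*m - 10)/(m^2 - 6*m + 5)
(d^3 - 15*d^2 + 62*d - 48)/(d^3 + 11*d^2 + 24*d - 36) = (d^2 - 14*d + 48)/(d^2 + 12*d + 36)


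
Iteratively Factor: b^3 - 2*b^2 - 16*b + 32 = (b + 4)*(b^2 - 6*b + 8) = (b - 4)*(b + 4)*(b - 2)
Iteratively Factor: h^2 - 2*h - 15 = (h + 3)*(h - 5)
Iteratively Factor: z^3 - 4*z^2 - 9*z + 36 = (z + 3)*(z^2 - 7*z + 12) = (z - 3)*(z + 3)*(z - 4)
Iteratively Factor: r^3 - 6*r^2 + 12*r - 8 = (r - 2)*(r^2 - 4*r + 4) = (r - 2)^2*(r - 2)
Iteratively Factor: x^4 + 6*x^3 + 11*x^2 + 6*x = (x)*(x^3 + 6*x^2 + 11*x + 6) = x*(x + 3)*(x^2 + 3*x + 2) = x*(x + 1)*(x + 3)*(x + 2)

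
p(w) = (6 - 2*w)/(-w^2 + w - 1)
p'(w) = (6 - 2*w)*(2*w - 1)/(-w^2 + w - 1)^2 - 2/(-w^2 + w - 1) = 2*(w^2 - w - (w - 3)*(2*w - 1) + 1)/(w^2 - w + 1)^2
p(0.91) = -4.55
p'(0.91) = 6.24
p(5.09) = 0.19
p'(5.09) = 0.01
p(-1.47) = -1.93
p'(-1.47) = -1.21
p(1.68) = -1.23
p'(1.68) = 2.29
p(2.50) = -0.21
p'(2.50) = 0.60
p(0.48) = -6.72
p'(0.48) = 2.31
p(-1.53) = -1.86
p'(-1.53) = -1.14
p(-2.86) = -0.97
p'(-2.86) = -0.38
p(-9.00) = -0.26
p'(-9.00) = -0.03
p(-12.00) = -0.19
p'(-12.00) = -0.02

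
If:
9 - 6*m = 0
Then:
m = 3/2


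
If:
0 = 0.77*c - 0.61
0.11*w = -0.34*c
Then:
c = 0.79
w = -2.45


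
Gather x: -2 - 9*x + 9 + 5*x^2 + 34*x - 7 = 5*x^2 + 25*x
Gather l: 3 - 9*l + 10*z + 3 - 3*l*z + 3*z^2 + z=l*(-3*z - 9) + 3*z^2 + 11*z + 6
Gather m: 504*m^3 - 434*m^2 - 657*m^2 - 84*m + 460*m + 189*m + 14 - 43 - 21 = 504*m^3 - 1091*m^2 + 565*m - 50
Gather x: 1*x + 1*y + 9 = x + y + 9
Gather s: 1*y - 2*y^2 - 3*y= -2*y^2 - 2*y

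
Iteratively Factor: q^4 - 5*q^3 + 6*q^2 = (q - 2)*(q^3 - 3*q^2) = (q - 3)*(q - 2)*(q^2) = q*(q - 3)*(q - 2)*(q)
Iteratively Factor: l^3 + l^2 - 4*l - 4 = (l + 1)*(l^2 - 4) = (l + 1)*(l + 2)*(l - 2)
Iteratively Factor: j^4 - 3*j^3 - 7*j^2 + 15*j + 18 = (j - 3)*(j^3 - 7*j - 6) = (j - 3)*(j + 2)*(j^2 - 2*j - 3) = (j - 3)*(j + 1)*(j + 2)*(j - 3)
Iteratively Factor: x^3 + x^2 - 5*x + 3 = (x + 3)*(x^2 - 2*x + 1) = (x - 1)*(x + 3)*(x - 1)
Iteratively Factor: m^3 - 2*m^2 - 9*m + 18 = (m - 3)*(m^2 + m - 6) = (m - 3)*(m - 2)*(m + 3)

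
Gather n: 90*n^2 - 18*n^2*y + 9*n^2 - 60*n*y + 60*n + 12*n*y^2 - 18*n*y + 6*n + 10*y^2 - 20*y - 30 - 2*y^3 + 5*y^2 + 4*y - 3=n^2*(99 - 18*y) + n*(12*y^2 - 78*y + 66) - 2*y^3 + 15*y^2 - 16*y - 33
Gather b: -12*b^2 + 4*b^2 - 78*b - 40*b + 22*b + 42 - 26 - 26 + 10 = -8*b^2 - 96*b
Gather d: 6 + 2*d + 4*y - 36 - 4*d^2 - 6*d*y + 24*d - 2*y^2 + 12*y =-4*d^2 + d*(26 - 6*y) - 2*y^2 + 16*y - 30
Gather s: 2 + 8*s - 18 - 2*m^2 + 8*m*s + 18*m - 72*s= -2*m^2 + 18*m + s*(8*m - 64) - 16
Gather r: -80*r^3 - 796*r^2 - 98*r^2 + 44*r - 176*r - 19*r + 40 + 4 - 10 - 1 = -80*r^3 - 894*r^2 - 151*r + 33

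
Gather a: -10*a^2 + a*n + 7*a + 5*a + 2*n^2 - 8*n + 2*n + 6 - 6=-10*a^2 + a*(n + 12) + 2*n^2 - 6*n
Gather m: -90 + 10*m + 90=10*m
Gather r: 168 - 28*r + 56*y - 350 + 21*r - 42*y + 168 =-7*r + 14*y - 14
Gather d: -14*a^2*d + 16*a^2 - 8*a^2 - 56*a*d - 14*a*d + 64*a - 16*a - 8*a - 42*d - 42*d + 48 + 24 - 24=8*a^2 + 40*a + d*(-14*a^2 - 70*a - 84) + 48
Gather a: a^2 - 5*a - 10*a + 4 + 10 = a^2 - 15*a + 14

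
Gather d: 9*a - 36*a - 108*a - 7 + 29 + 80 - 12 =90 - 135*a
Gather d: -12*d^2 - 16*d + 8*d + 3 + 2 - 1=-12*d^2 - 8*d + 4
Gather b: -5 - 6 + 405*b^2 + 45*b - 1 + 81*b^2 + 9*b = 486*b^2 + 54*b - 12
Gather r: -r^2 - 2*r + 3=-r^2 - 2*r + 3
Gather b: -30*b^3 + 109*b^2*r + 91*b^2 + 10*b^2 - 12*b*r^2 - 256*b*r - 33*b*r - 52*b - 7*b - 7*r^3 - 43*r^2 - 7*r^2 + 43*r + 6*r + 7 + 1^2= -30*b^3 + b^2*(109*r + 101) + b*(-12*r^2 - 289*r - 59) - 7*r^3 - 50*r^2 + 49*r + 8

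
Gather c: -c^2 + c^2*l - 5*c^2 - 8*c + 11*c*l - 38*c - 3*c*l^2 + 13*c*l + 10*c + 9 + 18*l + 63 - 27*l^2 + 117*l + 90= c^2*(l - 6) + c*(-3*l^2 + 24*l - 36) - 27*l^2 + 135*l + 162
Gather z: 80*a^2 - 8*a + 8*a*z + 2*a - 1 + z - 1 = 80*a^2 - 6*a + z*(8*a + 1) - 2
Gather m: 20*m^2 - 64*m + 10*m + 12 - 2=20*m^2 - 54*m + 10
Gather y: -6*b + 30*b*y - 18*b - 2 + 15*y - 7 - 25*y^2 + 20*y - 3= -24*b - 25*y^2 + y*(30*b + 35) - 12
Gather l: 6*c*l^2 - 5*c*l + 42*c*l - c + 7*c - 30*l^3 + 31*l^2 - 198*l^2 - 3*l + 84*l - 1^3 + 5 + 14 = 6*c - 30*l^3 + l^2*(6*c - 167) + l*(37*c + 81) + 18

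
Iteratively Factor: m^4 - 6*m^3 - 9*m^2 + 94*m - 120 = (m - 5)*(m^3 - m^2 - 14*m + 24) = (m - 5)*(m - 2)*(m^2 + m - 12) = (m - 5)*(m - 2)*(m + 4)*(m - 3)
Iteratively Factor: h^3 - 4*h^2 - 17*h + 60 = (h - 5)*(h^2 + h - 12) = (h - 5)*(h + 4)*(h - 3)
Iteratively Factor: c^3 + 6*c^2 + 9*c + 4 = (c + 1)*(c^2 + 5*c + 4) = (c + 1)^2*(c + 4)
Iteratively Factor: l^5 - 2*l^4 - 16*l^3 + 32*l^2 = (l)*(l^4 - 2*l^3 - 16*l^2 + 32*l) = l*(l - 4)*(l^3 + 2*l^2 - 8*l) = l*(l - 4)*(l + 4)*(l^2 - 2*l) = l*(l - 4)*(l - 2)*(l + 4)*(l)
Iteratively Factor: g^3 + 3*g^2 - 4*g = (g)*(g^2 + 3*g - 4) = g*(g - 1)*(g + 4)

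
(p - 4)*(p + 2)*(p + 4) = p^3 + 2*p^2 - 16*p - 32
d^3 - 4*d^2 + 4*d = d*(d - 2)^2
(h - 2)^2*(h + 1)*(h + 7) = h^4 + 4*h^3 - 21*h^2 + 4*h + 28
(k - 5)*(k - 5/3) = k^2 - 20*k/3 + 25/3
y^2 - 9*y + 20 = (y - 5)*(y - 4)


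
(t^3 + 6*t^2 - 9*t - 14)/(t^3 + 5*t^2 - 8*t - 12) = (t + 7)/(t + 6)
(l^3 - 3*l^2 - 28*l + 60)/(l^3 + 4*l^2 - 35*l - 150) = (l - 2)/(l + 5)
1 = 1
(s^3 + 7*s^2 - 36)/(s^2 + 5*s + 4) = (s^3 + 7*s^2 - 36)/(s^2 + 5*s + 4)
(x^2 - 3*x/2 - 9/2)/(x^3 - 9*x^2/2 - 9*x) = (x - 3)/(x*(x - 6))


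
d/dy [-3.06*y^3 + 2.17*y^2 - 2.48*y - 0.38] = -9.18*y^2 + 4.34*y - 2.48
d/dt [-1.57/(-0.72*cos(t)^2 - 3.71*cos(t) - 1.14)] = (2.2608*cos(t) + 5.8247)*sin(t)/(0.72*cos(t)^2 + 3.71*cos(t) + 1.14)^2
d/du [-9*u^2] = -18*u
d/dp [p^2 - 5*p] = 2*p - 5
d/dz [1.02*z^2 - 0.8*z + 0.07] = 2.04*z - 0.8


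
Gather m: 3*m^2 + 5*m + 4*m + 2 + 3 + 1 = 3*m^2 + 9*m + 6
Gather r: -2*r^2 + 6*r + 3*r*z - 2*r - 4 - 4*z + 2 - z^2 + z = -2*r^2 + r*(3*z + 4) - z^2 - 3*z - 2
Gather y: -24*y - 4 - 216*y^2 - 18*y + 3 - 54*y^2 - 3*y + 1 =-270*y^2 - 45*y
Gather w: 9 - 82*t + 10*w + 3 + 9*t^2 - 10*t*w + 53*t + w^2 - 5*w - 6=9*t^2 - 29*t + w^2 + w*(5 - 10*t) + 6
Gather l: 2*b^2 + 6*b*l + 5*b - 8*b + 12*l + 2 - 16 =2*b^2 - 3*b + l*(6*b + 12) - 14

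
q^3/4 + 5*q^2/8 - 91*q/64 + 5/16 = (q/4 + 1)*(q - 5/4)*(q - 1/4)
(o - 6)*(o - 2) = o^2 - 8*o + 12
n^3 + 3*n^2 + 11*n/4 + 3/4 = (n + 1/2)*(n + 1)*(n + 3/2)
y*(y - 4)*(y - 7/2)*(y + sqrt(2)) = y^4 - 15*y^3/2 + sqrt(2)*y^3 - 15*sqrt(2)*y^2/2 + 14*y^2 + 14*sqrt(2)*y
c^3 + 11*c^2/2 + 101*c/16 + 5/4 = (c + 1/4)*(c + 5/4)*(c + 4)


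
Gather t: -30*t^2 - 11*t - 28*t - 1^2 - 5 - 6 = -30*t^2 - 39*t - 12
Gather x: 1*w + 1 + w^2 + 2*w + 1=w^2 + 3*w + 2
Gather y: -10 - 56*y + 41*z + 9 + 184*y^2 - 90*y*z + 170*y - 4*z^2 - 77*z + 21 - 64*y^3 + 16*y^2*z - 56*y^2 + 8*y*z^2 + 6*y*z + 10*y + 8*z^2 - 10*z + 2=-64*y^3 + y^2*(16*z + 128) + y*(8*z^2 - 84*z + 124) + 4*z^2 - 46*z + 22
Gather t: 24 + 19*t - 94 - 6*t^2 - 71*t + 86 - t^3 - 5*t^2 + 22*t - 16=-t^3 - 11*t^2 - 30*t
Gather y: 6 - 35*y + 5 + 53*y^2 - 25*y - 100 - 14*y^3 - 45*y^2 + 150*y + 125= -14*y^3 + 8*y^2 + 90*y + 36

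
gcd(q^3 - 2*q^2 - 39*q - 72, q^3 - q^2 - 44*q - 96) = q^2 - 5*q - 24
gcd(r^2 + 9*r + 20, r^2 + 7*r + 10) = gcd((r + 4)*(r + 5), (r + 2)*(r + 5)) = r + 5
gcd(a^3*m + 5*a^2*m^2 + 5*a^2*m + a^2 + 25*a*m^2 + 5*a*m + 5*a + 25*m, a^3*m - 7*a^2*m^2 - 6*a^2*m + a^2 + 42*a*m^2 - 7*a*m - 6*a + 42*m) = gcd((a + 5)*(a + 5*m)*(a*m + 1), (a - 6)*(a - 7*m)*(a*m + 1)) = a*m + 1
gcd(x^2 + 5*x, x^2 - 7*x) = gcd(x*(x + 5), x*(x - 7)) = x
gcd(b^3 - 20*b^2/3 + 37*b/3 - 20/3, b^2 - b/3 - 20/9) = b - 5/3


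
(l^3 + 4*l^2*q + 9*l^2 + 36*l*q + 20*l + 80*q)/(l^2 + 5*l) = l + 4*q + 4 + 16*q/l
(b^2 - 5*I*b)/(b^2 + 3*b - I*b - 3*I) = b*(b - 5*I)/(b^2 + b*(3 - I) - 3*I)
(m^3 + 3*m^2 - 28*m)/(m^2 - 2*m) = (m^2 + 3*m - 28)/(m - 2)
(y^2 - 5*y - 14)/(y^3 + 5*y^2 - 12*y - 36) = (y - 7)/(y^2 + 3*y - 18)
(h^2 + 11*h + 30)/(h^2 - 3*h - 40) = (h + 6)/(h - 8)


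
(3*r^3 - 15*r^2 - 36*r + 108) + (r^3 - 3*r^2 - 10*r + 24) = 4*r^3 - 18*r^2 - 46*r + 132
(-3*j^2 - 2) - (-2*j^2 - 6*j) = -j^2 + 6*j - 2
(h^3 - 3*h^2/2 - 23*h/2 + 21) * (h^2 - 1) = h^5 - 3*h^4/2 - 25*h^3/2 + 45*h^2/2 + 23*h/2 - 21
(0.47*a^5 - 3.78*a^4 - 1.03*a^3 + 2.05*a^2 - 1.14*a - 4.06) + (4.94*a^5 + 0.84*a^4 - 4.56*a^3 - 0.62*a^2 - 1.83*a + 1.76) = 5.41*a^5 - 2.94*a^4 - 5.59*a^3 + 1.43*a^2 - 2.97*a - 2.3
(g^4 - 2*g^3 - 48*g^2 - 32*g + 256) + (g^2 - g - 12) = g^4 - 2*g^3 - 47*g^2 - 33*g + 244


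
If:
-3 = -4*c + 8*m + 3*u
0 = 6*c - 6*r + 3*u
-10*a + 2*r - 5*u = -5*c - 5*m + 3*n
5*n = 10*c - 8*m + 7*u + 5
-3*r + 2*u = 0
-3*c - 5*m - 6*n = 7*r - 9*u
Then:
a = 1881/4745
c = -309/1898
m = -171/1898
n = -521/949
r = -618/949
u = -927/949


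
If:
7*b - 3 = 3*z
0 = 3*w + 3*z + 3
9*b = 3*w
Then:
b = 0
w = 0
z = -1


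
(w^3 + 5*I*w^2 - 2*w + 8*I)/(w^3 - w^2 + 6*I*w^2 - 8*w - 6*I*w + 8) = (w - I)/(w - 1)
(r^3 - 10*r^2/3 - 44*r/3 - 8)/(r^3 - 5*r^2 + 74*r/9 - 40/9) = 3*(3*r^3 - 10*r^2 - 44*r - 24)/(9*r^3 - 45*r^2 + 74*r - 40)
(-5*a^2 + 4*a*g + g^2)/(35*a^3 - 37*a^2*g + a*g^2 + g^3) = (-5*a - g)/(35*a^2 - 2*a*g - g^2)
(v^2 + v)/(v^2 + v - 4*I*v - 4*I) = v/(v - 4*I)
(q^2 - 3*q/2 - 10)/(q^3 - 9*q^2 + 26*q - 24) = (q + 5/2)/(q^2 - 5*q + 6)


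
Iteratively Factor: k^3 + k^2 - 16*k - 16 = (k + 4)*(k^2 - 3*k - 4) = (k + 1)*(k + 4)*(k - 4)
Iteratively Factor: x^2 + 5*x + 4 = (x + 4)*(x + 1)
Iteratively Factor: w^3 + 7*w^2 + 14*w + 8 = (w + 2)*(w^2 + 5*w + 4) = (w + 1)*(w + 2)*(w + 4)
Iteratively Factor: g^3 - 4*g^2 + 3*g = (g)*(g^2 - 4*g + 3) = g*(g - 1)*(g - 3)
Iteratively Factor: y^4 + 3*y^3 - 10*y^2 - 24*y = (y - 3)*(y^3 + 6*y^2 + 8*y) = (y - 3)*(y + 4)*(y^2 + 2*y) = (y - 3)*(y + 2)*(y + 4)*(y)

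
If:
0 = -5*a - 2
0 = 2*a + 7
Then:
No Solution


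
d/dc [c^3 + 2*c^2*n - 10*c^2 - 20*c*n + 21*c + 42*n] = 3*c^2 + 4*c*n - 20*c - 20*n + 21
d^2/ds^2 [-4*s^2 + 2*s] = -8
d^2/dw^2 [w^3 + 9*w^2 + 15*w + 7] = 6*w + 18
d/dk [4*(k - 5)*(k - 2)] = 8*k - 28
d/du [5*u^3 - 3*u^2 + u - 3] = 15*u^2 - 6*u + 1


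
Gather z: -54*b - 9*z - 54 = -54*b - 9*z - 54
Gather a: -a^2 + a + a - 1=-a^2 + 2*a - 1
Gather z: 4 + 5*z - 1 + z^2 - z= z^2 + 4*z + 3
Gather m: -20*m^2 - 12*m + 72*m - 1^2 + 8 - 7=-20*m^2 + 60*m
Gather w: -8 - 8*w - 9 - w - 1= -9*w - 18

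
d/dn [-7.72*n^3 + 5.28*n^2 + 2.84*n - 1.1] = -23.16*n^2 + 10.56*n + 2.84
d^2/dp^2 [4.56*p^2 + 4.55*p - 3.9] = 9.12000000000000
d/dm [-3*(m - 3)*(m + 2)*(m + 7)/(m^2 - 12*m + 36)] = 3*(-m^3 + 18*m^2 + 59*m - 162)/(m^3 - 18*m^2 + 108*m - 216)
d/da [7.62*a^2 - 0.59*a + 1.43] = 15.24*a - 0.59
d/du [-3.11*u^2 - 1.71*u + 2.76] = -6.22*u - 1.71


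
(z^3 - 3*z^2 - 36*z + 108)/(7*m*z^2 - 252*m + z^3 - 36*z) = (z - 3)/(7*m + z)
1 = 1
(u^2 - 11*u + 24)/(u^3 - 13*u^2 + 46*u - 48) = 1/(u - 2)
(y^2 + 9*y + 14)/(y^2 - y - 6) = (y + 7)/(y - 3)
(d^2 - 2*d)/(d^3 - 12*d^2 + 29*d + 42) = d*(d - 2)/(d^3 - 12*d^2 + 29*d + 42)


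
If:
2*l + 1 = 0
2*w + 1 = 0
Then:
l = -1/2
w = -1/2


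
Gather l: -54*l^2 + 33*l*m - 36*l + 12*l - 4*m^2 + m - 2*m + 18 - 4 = -54*l^2 + l*(33*m - 24) - 4*m^2 - m + 14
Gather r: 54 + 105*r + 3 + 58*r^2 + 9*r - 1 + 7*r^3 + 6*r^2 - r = 7*r^3 + 64*r^2 + 113*r + 56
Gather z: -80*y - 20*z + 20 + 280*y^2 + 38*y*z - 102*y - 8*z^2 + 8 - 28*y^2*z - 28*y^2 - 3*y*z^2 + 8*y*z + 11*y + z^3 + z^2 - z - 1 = 252*y^2 - 171*y + z^3 + z^2*(-3*y - 7) + z*(-28*y^2 + 46*y - 21) + 27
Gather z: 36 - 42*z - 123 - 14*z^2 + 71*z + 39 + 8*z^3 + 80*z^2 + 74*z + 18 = 8*z^3 + 66*z^2 + 103*z - 30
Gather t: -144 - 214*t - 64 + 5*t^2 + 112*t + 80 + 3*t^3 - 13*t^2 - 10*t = 3*t^3 - 8*t^2 - 112*t - 128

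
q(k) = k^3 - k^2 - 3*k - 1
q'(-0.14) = -2.66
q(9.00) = 620.00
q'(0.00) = -3.00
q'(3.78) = 32.31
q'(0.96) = -2.16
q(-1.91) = -5.89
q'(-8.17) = 213.59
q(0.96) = -3.92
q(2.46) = 0.46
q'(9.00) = 222.00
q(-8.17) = -588.58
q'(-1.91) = 11.76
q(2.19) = -1.86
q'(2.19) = 7.01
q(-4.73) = -115.01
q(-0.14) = -0.60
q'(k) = 3*k^2 - 2*k - 3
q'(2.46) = 10.23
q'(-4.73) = 73.58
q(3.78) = 27.38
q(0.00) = -1.00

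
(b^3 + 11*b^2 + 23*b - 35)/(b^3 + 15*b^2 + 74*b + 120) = (b^2 + 6*b - 7)/(b^2 + 10*b + 24)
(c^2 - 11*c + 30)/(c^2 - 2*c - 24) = (c - 5)/(c + 4)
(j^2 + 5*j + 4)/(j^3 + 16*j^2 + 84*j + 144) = (j + 1)/(j^2 + 12*j + 36)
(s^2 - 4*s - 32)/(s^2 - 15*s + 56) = (s + 4)/(s - 7)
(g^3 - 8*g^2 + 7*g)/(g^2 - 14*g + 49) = g*(g - 1)/(g - 7)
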